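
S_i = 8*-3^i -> [8, -24, 72, -216, 648]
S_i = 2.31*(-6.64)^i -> [2.31, -15.34, 101.85, -676.26, 4490.39]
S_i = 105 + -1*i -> [105, 104, 103, 102, 101]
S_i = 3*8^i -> [3, 24, 192, 1536, 12288]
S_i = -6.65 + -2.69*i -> [-6.65, -9.34, -12.03, -14.72, -17.41]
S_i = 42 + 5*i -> [42, 47, 52, 57, 62]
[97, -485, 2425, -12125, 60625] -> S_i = 97*-5^i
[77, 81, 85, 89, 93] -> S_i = 77 + 4*i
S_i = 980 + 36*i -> [980, 1016, 1052, 1088, 1124]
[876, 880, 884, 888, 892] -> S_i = 876 + 4*i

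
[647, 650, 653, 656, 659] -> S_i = 647 + 3*i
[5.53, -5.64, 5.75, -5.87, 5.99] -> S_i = 5.53*(-1.02)^i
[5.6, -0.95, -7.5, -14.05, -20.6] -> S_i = 5.60 + -6.55*i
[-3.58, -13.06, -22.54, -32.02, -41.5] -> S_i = -3.58 + -9.48*i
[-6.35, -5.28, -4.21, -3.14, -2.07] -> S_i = -6.35 + 1.07*i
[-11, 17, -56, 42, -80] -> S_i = Random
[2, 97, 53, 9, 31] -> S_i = Random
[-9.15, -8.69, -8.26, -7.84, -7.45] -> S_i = -9.15*0.95^i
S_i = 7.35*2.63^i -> [7.35, 19.33, 50.84, 133.71, 351.65]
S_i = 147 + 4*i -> [147, 151, 155, 159, 163]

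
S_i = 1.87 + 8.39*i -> [1.87, 10.26, 18.65, 27.04, 35.43]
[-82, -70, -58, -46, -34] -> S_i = -82 + 12*i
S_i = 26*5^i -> [26, 130, 650, 3250, 16250]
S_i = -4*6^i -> [-4, -24, -144, -864, -5184]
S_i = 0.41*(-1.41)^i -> [0.41, -0.58, 0.82, -1.15, 1.62]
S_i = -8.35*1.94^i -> [-8.35, -16.2, -31.43, -60.97, -118.28]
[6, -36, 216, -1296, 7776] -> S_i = 6*-6^i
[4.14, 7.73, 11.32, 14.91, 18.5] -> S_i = 4.14 + 3.59*i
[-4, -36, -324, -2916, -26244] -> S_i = -4*9^i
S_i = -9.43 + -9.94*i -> [-9.43, -19.37, -29.31, -39.25, -49.19]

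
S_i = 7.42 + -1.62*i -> [7.42, 5.8, 4.18, 2.56, 0.94]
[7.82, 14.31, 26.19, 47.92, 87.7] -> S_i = 7.82*1.83^i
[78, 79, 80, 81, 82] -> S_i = 78 + 1*i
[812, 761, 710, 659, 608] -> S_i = 812 + -51*i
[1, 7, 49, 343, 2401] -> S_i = 1*7^i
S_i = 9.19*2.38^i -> [9.19, 21.87, 52.06, 123.89, 294.87]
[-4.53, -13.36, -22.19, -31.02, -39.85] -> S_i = -4.53 + -8.83*i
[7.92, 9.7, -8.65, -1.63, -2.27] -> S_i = Random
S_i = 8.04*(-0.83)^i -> [8.04, -6.67, 5.54, -4.6, 3.82]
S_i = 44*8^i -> [44, 352, 2816, 22528, 180224]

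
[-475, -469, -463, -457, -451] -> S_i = -475 + 6*i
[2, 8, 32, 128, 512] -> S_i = 2*4^i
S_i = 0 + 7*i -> [0, 7, 14, 21, 28]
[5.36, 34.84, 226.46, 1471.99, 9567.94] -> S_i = 5.36*6.50^i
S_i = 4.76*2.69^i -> [4.76, 12.8, 34.44, 92.65, 249.24]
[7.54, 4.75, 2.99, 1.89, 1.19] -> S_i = 7.54*0.63^i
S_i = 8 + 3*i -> [8, 11, 14, 17, 20]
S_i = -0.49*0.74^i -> [-0.49, -0.36, -0.27, -0.2, -0.15]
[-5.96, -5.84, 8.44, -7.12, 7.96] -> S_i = Random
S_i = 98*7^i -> [98, 686, 4802, 33614, 235298]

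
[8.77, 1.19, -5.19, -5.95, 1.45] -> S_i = Random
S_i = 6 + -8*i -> [6, -2, -10, -18, -26]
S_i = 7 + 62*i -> [7, 69, 131, 193, 255]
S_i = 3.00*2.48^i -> [3.0, 7.44, 18.45, 45.76, 113.48]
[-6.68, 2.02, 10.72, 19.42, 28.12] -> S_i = -6.68 + 8.70*i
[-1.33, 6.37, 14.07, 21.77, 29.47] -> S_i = -1.33 + 7.70*i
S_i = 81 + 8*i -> [81, 89, 97, 105, 113]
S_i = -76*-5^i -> [-76, 380, -1900, 9500, -47500]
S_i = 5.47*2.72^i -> [5.47, 14.88, 40.47, 110.08, 299.41]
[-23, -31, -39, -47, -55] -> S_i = -23 + -8*i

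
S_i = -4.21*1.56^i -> [-4.21, -6.57, -10.25, -15.98, -24.93]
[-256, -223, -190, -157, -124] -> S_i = -256 + 33*i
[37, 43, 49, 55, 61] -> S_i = 37 + 6*i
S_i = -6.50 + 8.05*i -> [-6.5, 1.55, 9.6, 17.65, 25.7]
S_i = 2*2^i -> [2, 4, 8, 16, 32]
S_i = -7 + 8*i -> [-7, 1, 9, 17, 25]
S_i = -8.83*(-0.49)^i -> [-8.83, 4.33, -2.12, 1.04, -0.51]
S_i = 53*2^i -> [53, 106, 212, 424, 848]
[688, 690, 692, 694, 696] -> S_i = 688 + 2*i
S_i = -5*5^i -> [-5, -25, -125, -625, -3125]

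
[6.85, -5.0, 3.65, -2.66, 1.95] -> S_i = 6.85*(-0.73)^i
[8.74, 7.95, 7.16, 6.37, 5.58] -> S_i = 8.74 + -0.79*i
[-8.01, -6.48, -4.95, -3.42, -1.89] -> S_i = -8.01 + 1.53*i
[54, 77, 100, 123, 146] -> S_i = 54 + 23*i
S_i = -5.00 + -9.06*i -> [-5.0, -14.06, -23.12, -32.18, -41.24]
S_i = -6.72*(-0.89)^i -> [-6.72, 5.98, -5.32, 4.74, -4.22]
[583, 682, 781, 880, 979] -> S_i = 583 + 99*i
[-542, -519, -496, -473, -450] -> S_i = -542 + 23*i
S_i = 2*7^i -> [2, 14, 98, 686, 4802]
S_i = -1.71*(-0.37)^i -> [-1.71, 0.63, -0.23, 0.09, -0.03]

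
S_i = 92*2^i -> [92, 184, 368, 736, 1472]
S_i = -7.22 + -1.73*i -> [-7.22, -8.95, -10.68, -12.41, -14.14]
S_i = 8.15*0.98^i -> [8.15, 7.99, 7.83, 7.67, 7.52]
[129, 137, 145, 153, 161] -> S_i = 129 + 8*i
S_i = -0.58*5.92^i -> [-0.58, -3.43, -20.33, -120.34, -712.39]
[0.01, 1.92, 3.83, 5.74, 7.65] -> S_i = 0.01 + 1.91*i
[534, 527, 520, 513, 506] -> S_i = 534 + -7*i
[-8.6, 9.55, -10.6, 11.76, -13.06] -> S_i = -8.60*(-1.11)^i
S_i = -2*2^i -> [-2, -4, -8, -16, -32]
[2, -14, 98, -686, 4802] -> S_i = 2*-7^i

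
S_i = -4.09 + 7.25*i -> [-4.09, 3.16, 10.41, 17.66, 24.91]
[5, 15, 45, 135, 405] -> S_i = 5*3^i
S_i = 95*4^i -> [95, 380, 1520, 6080, 24320]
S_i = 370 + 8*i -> [370, 378, 386, 394, 402]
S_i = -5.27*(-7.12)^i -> [-5.27, 37.52, -267.16, 1902.18, -13543.49]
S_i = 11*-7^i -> [11, -77, 539, -3773, 26411]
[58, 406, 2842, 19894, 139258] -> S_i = 58*7^i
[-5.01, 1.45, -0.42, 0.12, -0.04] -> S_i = -5.01*(-0.29)^i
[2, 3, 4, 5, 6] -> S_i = 2 + 1*i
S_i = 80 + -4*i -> [80, 76, 72, 68, 64]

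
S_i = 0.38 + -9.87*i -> [0.38, -9.49, -19.36, -29.23, -39.1]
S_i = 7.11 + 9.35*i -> [7.11, 16.46, 25.81, 35.16, 44.51]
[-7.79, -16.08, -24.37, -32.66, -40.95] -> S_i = -7.79 + -8.29*i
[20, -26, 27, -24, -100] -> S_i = Random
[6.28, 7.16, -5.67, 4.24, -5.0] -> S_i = Random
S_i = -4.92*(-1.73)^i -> [-4.92, 8.51, -14.73, 25.47, -44.07]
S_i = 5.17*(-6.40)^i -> [5.17, -33.09, 211.76, -1355.28, 8673.82]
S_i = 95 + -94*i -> [95, 1, -93, -187, -281]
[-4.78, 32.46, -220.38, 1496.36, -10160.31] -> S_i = -4.78*(-6.79)^i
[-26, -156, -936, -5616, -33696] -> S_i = -26*6^i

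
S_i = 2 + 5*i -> [2, 7, 12, 17, 22]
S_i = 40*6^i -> [40, 240, 1440, 8640, 51840]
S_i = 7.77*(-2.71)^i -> [7.77, -21.06, 57.06, -154.64, 419.08]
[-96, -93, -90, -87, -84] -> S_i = -96 + 3*i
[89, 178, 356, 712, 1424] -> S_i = 89*2^i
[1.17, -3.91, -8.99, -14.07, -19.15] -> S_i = 1.17 + -5.08*i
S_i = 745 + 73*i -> [745, 818, 891, 964, 1037]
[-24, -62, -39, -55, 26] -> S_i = Random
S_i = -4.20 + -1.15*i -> [-4.2, -5.35, -6.5, -7.65, -8.8]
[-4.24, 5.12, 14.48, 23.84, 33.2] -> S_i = -4.24 + 9.36*i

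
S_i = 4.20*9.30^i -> [4.2, 39.06, 363.26, 3378.3, 31418.18]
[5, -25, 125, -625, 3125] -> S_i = 5*-5^i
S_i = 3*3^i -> [3, 9, 27, 81, 243]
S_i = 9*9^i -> [9, 81, 729, 6561, 59049]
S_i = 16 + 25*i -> [16, 41, 66, 91, 116]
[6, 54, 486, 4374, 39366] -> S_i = 6*9^i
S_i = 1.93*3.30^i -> [1.93, 6.37, 21.02, 69.36, 228.88]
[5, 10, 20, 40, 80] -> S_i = 5*2^i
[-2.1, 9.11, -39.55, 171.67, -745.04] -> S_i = -2.10*(-4.34)^i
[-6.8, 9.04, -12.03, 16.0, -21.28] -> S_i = -6.80*(-1.33)^i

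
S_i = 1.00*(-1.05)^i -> [1.0, -1.05, 1.1, -1.16, 1.22]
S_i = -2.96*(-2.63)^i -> [-2.96, 7.78, -20.47, 53.85, -141.62]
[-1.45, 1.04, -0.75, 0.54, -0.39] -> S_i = -1.45*(-0.72)^i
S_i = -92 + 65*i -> [-92, -27, 38, 103, 168]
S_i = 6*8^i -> [6, 48, 384, 3072, 24576]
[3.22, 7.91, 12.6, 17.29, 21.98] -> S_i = 3.22 + 4.69*i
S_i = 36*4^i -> [36, 144, 576, 2304, 9216]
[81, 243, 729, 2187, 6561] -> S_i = 81*3^i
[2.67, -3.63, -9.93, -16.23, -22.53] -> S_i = 2.67 + -6.30*i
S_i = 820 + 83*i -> [820, 903, 986, 1069, 1152]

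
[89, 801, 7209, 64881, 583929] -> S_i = 89*9^i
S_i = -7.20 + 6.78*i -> [-7.2, -0.42, 6.36, 13.14, 19.92]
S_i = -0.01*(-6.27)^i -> [-0.01, 0.06, -0.39, 2.46, -15.46]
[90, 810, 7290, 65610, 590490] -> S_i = 90*9^i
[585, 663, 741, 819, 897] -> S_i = 585 + 78*i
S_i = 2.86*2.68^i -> [2.86, 7.66, 20.54, 55.05, 147.54]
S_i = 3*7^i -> [3, 21, 147, 1029, 7203]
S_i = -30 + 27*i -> [-30, -3, 24, 51, 78]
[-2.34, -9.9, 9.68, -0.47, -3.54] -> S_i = Random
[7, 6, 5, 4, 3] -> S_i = 7 + -1*i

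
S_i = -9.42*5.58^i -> [-9.42, -52.56, -293.3, -1636.64, -9132.46]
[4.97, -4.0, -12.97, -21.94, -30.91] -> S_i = 4.97 + -8.97*i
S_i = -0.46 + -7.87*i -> [-0.46, -8.33, -16.2, -24.07, -31.94]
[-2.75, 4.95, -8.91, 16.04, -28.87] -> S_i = -2.75*(-1.80)^i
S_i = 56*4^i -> [56, 224, 896, 3584, 14336]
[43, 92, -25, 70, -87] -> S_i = Random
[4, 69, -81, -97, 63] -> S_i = Random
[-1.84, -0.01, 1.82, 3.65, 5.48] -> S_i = -1.84 + 1.83*i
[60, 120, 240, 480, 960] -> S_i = 60*2^i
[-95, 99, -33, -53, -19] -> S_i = Random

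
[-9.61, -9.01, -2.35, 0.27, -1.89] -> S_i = Random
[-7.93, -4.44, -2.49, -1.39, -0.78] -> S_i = -7.93*0.56^i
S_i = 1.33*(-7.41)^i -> [1.33, -9.86, 73.03, -541.14, 4009.82]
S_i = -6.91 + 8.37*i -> [-6.91, 1.46, 9.83, 18.2, 26.57]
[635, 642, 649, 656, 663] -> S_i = 635 + 7*i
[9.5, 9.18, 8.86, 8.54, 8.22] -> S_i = 9.50 + -0.32*i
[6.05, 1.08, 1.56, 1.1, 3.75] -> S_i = Random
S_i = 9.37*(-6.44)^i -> [9.37, -60.34, 388.61, -2502.63, 16116.96]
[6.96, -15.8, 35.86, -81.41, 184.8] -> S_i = 6.96*(-2.27)^i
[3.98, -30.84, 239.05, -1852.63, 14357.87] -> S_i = 3.98*(-7.75)^i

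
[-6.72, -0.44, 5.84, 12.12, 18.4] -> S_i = -6.72 + 6.28*i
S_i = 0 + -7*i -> [0, -7, -14, -21, -28]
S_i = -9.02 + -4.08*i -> [-9.02, -13.1, -17.18, -21.26, -25.34]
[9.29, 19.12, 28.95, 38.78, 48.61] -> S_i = 9.29 + 9.83*i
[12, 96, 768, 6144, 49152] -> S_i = 12*8^i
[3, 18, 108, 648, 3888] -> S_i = 3*6^i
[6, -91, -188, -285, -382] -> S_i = 6 + -97*i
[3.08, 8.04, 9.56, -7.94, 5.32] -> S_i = Random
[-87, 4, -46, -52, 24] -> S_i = Random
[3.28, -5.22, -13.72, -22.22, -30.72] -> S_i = 3.28 + -8.50*i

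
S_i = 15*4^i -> [15, 60, 240, 960, 3840]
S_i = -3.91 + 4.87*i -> [-3.91, 0.96, 5.83, 10.7, 15.57]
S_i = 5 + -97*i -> [5, -92, -189, -286, -383]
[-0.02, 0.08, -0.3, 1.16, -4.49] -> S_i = -0.02*(-3.87)^i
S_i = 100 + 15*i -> [100, 115, 130, 145, 160]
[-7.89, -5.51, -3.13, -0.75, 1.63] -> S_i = -7.89 + 2.38*i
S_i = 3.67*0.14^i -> [3.67, 0.51, 0.07, 0.01, 0.0]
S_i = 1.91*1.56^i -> [1.91, 2.98, 4.65, 7.25, 11.31]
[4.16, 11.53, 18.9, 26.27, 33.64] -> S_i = 4.16 + 7.37*i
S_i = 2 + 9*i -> [2, 11, 20, 29, 38]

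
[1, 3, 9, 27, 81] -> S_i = 1*3^i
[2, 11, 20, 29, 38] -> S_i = 2 + 9*i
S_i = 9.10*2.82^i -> [9.1, 25.66, 72.37, 204.07, 575.49]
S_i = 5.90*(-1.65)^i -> [5.9, -9.74, 16.06, -26.5, 43.73]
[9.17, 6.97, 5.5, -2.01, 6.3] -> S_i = Random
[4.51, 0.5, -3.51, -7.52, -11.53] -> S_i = 4.51 + -4.01*i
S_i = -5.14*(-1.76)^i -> [-5.14, 9.05, -15.92, 28.02, -49.32]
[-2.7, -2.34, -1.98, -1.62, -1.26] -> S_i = -2.70 + 0.36*i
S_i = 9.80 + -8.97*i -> [9.8, 0.83, -8.14, -17.11, -26.08]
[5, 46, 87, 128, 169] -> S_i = 5 + 41*i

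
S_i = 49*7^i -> [49, 343, 2401, 16807, 117649]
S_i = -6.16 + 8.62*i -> [-6.16, 2.46, 11.08, 19.7, 28.32]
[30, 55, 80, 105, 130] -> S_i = 30 + 25*i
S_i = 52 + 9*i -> [52, 61, 70, 79, 88]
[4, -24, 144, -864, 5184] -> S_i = 4*-6^i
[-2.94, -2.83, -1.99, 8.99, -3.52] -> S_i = Random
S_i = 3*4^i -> [3, 12, 48, 192, 768]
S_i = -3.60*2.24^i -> [-3.6, -8.06, -18.06, -40.46, -90.63]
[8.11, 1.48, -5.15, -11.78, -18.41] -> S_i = 8.11 + -6.63*i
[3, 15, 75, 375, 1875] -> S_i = 3*5^i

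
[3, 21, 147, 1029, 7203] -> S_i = 3*7^i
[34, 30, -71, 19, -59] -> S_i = Random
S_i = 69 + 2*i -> [69, 71, 73, 75, 77]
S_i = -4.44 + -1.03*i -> [-4.44, -5.47, -6.5, -7.53, -8.56]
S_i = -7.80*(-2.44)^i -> [-7.8, 19.03, -46.44, 113.31, -276.47]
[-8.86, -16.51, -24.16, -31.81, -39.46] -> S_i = -8.86 + -7.65*i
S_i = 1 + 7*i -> [1, 8, 15, 22, 29]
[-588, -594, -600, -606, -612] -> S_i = -588 + -6*i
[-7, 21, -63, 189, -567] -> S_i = -7*-3^i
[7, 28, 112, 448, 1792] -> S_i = 7*4^i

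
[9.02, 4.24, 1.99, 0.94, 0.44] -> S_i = 9.02*0.47^i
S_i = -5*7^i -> [-5, -35, -245, -1715, -12005]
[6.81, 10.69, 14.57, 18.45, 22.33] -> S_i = 6.81 + 3.88*i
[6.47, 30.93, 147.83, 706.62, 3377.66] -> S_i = 6.47*4.78^i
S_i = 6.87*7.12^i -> [6.87, 48.91, 348.27, 2479.69, 17655.37]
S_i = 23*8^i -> [23, 184, 1472, 11776, 94208]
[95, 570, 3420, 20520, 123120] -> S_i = 95*6^i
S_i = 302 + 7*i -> [302, 309, 316, 323, 330]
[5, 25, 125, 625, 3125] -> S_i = 5*5^i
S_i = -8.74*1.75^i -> [-8.74, -15.3, -26.77, -46.84, -81.97]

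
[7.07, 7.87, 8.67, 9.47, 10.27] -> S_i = 7.07 + 0.80*i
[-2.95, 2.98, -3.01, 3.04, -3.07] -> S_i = -2.95*(-1.01)^i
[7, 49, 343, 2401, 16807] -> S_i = 7*7^i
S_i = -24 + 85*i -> [-24, 61, 146, 231, 316]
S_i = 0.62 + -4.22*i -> [0.62, -3.6, -7.82, -12.04, -16.26]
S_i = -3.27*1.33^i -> [-3.27, -4.35, -5.78, -7.69, -10.23]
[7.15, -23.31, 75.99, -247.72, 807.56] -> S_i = 7.15*(-3.26)^i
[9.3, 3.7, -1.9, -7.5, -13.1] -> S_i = 9.30 + -5.60*i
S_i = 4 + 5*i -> [4, 9, 14, 19, 24]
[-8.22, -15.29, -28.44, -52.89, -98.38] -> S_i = -8.22*1.86^i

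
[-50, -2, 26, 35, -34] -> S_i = Random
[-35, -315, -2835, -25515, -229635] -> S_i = -35*9^i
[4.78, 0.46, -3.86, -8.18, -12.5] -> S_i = 4.78 + -4.32*i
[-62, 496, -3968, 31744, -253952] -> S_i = -62*-8^i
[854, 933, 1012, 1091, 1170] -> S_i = 854 + 79*i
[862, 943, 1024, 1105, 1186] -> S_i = 862 + 81*i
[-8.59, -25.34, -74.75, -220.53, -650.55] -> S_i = -8.59*2.95^i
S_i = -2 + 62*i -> [-2, 60, 122, 184, 246]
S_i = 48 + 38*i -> [48, 86, 124, 162, 200]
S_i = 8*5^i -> [8, 40, 200, 1000, 5000]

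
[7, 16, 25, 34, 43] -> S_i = 7 + 9*i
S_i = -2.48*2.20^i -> [-2.48, -5.46, -12.0, -26.41, -58.1]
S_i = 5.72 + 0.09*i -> [5.72, 5.81, 5.9, 5.99, 6.08]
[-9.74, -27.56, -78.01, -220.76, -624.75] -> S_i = -9.74*2.83^i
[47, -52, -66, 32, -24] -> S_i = Random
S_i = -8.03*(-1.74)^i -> [-8.03, 13.97, -24.31, 42.3, -73.61]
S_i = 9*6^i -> [9, 54, 324, 1944, 11664]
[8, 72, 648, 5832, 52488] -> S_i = 8*9^i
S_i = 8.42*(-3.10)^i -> [8.42, -26.1, 80.92, -250.84, 777.6]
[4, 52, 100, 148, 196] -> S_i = 4 + 48*i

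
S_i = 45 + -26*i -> [45, 19, -7, -33, -59]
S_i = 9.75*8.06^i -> [9.75, 78.59, 633.4, 5105.16, 41147.63]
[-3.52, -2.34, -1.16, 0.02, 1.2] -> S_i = -3.52 + 1.18*i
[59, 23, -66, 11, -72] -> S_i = Random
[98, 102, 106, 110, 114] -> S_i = 98 + 4*i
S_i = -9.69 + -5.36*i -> [-9.69, -15.05, -20.41, -25.77, -31.13]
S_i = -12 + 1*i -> [-12, -11, -10, -9, -8]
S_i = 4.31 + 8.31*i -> [4.31, 12.62, 20.93, 29.24, 37.55]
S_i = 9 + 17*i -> [9, 26, 43, 60, 77]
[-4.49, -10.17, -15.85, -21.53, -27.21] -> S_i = -4.49 + -5.68*i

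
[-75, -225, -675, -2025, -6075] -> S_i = -75*3^i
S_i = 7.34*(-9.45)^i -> [7.34, -69.36, 655.48, -6194.29, 58536.03]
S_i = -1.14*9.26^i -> [-1.14, -10.56, -97.75, -905.19, -8382.02]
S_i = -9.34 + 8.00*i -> [-9.34, -1.34, 6.66, 14.66, 22.66]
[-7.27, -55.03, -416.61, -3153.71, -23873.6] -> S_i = -7.27*7.57^i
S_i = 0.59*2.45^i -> [0.59, 1.45, 3.54, 8.68, 21.26]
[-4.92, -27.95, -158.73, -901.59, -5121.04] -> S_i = -4.92*5.68^i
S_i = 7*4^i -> [7, 28, 112, 448, 1792]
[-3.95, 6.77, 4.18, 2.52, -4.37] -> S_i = Random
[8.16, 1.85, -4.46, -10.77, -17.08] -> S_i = 8.16 + -6.31*i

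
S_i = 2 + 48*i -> [2, 50, 98, 146, 194]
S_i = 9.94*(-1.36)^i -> [9.94, -13.52, 18.39, -25.0, 34.0]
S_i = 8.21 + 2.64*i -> [8.21, 10.85, 13.49, 16.13, 18.77]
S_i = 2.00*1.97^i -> [2.0, 3.94, 7.76, 15.29, 30.12]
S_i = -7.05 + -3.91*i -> [-7.05, -10.96, -14.87, -18.78, -22.69]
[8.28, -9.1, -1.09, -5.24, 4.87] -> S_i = Random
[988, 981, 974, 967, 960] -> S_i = 988 + -7*i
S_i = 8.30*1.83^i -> [8.3, 15.19, 27.8, 50.87, 93.09]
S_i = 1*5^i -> [1, 5, 25, 125, 625]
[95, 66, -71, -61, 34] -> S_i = Random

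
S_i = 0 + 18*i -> [0, 18, 36, 54, 72]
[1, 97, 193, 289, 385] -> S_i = 1 + 96*i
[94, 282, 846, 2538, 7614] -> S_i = 94*3^i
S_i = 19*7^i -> [19, 133, 931, 6517, 45619]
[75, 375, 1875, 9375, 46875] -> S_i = 75*5^i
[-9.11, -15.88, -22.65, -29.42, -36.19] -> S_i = -9.11 + -6.77*i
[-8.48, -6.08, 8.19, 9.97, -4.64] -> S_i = Random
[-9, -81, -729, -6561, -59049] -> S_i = -9*9^i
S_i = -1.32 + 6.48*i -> [-1.32, 5.16, 11.64, 18.12, 24.6]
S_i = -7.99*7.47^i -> [-7.99, -59.69, -445.85, -3330.49, -24878.79]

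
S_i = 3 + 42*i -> [3, 45, 87, 129, 171]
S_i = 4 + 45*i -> [4, 49, 94, 139, 184]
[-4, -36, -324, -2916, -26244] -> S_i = -4*9^i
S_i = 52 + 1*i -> [52, 53, 54, 55, 56]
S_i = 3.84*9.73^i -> [3.84, 37.36, 363.54, 3537.28, 34417.76]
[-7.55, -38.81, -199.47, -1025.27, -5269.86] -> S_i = -7.55*5.14^i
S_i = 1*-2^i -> [1, -2, 4, -8, 16]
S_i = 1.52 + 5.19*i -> [1.52, 6.71, 11.9, 17.09, 22.28]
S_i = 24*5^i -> [24, 120, 600, 3000, 15000]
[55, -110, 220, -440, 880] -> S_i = 55*-2^i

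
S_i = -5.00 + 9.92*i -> [-5.0, 4.92, 14.84, 24.76, 34.68]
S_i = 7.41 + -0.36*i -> [7.41, 7.05, 6.69, 6.33, 5.97]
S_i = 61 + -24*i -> [61, 37, 13, -11, -35]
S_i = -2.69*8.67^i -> [-2.69, -23.32, -202.2, -1753.11, -15199.48]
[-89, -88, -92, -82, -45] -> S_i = Random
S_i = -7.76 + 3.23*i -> [-7.76, -4.53, -1.3, 1.93, 5.16]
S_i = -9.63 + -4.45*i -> [-9.63, -14.08, -18.53, -22.98, -27.43]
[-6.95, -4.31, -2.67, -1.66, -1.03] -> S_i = -6.95*0.62^i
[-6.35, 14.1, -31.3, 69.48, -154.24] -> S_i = -6.35*(-2.22)^i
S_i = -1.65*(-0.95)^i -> [-1.65, 1.57, -1.49, 1.41, -1.34]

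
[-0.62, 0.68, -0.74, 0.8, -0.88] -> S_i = -0.62*(-1.09)^i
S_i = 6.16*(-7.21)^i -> [6.16, -44.41, 320.22, -2308.8, 16646.46]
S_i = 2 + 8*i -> [2, 10, 18, 26, 34]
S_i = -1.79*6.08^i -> [-1.79, -10.88, -66.17, -402.31, -2446.06]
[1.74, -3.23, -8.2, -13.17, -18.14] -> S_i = 1.74 + -4.97*i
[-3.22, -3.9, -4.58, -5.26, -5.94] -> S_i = -3.22 + -0.68*i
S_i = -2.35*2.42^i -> [-2.35, -5.69, -13.76, -33.31, -80.6]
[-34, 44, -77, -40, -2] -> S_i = Random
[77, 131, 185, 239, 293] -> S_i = 77 + 54*i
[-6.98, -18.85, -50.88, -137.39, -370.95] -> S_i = -6.98*2.70^i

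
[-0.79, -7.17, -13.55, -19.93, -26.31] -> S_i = -0.79 + -6.38*i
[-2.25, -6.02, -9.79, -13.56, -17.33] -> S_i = -2.25 + -3.77*i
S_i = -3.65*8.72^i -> [-3.65, -31.83, -277.54, -2420.15, -21103.71]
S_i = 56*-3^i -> [56, -168, 504, -1512, 4536]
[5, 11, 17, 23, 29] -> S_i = 5 + 6*i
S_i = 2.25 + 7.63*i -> [2.25, 9.88, 17.51, 25.14, 32.77]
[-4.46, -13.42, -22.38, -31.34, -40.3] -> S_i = -4.46 + -8.96*i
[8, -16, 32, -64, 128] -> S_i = 8*-2^i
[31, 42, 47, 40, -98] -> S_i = Random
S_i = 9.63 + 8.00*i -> [9.63, 17.63, 25.63, 33.63, 41.63]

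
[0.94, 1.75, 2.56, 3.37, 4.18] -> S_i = 0.94 + 0.81*i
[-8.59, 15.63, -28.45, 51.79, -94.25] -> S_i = -8.59*(-1.82)^i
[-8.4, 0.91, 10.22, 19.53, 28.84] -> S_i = -8.40 + 9.31*i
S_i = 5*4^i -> [5, 20, 80, 320, 1280]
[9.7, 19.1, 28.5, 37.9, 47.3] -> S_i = 9.70 + 9.40*i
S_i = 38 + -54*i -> [38, -16, -70, -124, -178]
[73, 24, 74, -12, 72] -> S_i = Random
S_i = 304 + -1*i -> [304, 303, 302, 301, 300]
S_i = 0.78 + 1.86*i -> [0.78, 2.64, 4.5, 6.36, 8.22]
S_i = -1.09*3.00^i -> [-1.09, -3.27, -9.81, -29.43, -88.29]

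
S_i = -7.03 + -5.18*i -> [-7.03, -12.21, -17.39, -22.57, -27.75]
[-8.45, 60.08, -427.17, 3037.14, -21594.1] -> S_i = -8.45*(-7.11)^i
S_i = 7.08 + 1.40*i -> [7.08, 8.48, 9.88, 11.28, 12.68]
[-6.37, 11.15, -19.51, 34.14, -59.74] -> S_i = -6.37*(-1.75)^i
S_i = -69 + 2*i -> [-69, -67, -65, -63, -61]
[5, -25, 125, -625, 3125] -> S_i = 5*-5^i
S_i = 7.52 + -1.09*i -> [7.52, 6.43, 5.34, 4.25, 3.16]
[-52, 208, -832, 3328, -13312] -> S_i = -52*-4^i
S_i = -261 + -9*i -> [-261, -270, -279, -288, -297]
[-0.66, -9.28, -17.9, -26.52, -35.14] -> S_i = -0.66 + -8.62*i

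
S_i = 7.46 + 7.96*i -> [7.46, 15.42, 23.38, 31.34, 39.3]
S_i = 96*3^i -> [96, 288, 864, 2592, 7776]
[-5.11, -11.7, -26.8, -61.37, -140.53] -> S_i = -5.11*2.29^i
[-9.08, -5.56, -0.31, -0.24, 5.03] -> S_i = Random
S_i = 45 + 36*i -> [45, 81, 117, 153, 189]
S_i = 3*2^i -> [3, 6, 12, 24, 48]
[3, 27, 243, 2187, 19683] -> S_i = 3*9^i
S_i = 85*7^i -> [85, 595, 4165, 29155, 204085]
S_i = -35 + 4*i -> [-35, -31, -27, -23, -19]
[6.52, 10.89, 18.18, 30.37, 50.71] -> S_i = 6.52*1.67^i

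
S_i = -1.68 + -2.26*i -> [-1.68, -3.94, -6.2, -8.46, -10.72]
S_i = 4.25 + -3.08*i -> [4.25, 1.17, -1.91, -4.99, -8.07]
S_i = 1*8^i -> [1, 8, 64, 512, 4096]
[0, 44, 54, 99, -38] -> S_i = Random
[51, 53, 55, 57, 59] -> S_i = 51 + 2*i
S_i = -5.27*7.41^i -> [-5.27, -39.05, -289.37, -2144.2, -15888.52]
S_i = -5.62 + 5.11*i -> [-5.62, -0.51, 4.6, 9.71, 14.82]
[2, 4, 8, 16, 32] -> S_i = 2*2^i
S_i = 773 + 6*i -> [773, 779, 785, 791, 797]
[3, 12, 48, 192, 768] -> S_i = 3*4^i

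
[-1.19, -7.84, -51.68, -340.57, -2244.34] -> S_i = -1.19*6.59^i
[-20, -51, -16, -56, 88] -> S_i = Random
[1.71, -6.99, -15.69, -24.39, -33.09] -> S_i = 1.71 + -8.70*i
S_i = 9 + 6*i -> [9, 15, 21, 27, 33]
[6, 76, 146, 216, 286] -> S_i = 6 + 70*i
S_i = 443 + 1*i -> [443, 444, 445, 446, 447]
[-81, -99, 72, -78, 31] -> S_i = Random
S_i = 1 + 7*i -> [1, 8, 15, 22, 29]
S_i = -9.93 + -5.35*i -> [-9.93, -15.28, -20.63, -25.98, -31.33]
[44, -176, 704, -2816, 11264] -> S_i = 44*-4^i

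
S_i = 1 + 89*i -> [1, 90, 179, 268, 357]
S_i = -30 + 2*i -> [-30, -28, -26, -24, -22]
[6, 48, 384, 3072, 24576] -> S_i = 6*8^i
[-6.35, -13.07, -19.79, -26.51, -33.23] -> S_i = -6.35 + -6.72*i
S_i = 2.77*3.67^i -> [2.77, 10.17, 37.31, 136.92, 502.51]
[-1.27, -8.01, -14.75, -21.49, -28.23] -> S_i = -1.27 + -6.74*i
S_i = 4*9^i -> [4, 36, 324, 2916, 26244]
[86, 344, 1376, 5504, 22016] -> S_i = 86*4^i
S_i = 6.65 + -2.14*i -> [6.65, 4.51, 2.37, 0.23, -1.91]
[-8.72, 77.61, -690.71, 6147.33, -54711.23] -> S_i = -8.72*(-8.90)^i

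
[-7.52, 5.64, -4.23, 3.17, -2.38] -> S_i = -7.52*(-0.75)^i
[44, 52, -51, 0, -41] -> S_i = Random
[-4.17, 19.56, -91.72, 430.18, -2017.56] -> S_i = -4.17*(-4.69)^i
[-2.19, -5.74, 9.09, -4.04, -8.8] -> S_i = Random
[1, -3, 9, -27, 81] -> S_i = 1*-3^i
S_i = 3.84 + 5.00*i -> [3.84, 8.84, 13.84, 18.84, 23.84]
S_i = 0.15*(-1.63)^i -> [0.15, -0.24, 0.4, -0.65, 1.06]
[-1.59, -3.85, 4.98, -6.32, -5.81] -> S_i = Random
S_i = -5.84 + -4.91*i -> [-5.84, -10.75, -15.66, -20.57, -25.48]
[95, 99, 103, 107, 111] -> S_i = 95 + 4*i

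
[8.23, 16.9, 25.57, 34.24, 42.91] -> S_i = 8.23 + 8.67*i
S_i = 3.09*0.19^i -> [3.09, 0.59, 0.11, 0.02, 0.0]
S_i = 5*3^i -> [5, 15, 45, 135, 405]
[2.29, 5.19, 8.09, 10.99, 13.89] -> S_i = 2.29 + 2.90*i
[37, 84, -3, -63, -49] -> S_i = Random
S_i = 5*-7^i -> [5, -35, 245, -1715, 12005]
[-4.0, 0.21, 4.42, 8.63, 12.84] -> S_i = -4.00 + 4.21*i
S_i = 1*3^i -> [1, 3, 9, 27, 81]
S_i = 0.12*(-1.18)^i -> [0.12, -0.14, 0.17, -0.2, 0.23]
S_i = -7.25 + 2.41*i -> [-7.25, -4.84, -2.43, -0.02, 2.39]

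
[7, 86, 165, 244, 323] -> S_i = 7 + 79*i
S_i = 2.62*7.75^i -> [2.62, 20.3, 157.36, 1219.57, 9451.66]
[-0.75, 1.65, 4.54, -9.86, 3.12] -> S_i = Random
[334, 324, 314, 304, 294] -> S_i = 334 + -10*i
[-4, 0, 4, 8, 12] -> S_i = -4 + 4*i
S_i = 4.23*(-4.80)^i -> [4.23, -20.3, 97.46, -467.8, 2245.46]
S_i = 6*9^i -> [6, 54, 486, 4374, 39366]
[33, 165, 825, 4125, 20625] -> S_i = 33*5^i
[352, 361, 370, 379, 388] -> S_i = 352 + 9*i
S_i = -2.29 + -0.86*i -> [-2.29, -3.15, -4.01, -4.87, -5.73]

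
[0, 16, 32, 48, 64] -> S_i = 0 + 16*i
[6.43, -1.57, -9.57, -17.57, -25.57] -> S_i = 6.43 + -8.00*i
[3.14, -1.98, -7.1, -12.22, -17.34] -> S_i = 3.14 + -5.12*i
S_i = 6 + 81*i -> [6, 87, 168, 249, 330]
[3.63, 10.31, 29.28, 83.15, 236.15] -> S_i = 3.63*2.84^i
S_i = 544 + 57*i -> [544, 601, 658, 715, 772]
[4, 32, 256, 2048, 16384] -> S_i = 4*8^i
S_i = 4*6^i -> [4, 24, 144, 864, 5184]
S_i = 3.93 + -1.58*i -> [3.93, 2.35, 0.77, -0.81, -2.39]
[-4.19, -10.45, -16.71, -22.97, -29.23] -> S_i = -4.19 + -6.26*i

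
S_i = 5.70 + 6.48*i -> [5.7, 12.18, 18.66, 25.14, 31.62]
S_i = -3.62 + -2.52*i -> [-3.62, -6.14, -8.66, -11.18, -13.7]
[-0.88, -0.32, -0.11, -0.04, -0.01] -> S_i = -0.88*0.36^i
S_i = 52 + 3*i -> [52, 55, 58, 61, 64]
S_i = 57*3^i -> [57, 171, 513, 1539, 4617]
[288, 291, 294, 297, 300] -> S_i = 288 + 3*i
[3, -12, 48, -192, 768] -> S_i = 3*-4^i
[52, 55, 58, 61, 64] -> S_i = 52 + 3*i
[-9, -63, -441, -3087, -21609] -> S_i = -9*7^i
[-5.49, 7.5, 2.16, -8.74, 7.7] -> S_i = Random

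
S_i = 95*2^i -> [95, 190, 380, 760, 1520]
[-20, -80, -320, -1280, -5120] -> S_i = -20*4^i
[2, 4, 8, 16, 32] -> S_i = 2*2^i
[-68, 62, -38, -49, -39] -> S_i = Random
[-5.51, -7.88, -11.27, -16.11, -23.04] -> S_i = -5.51*1.43^i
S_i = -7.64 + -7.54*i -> [-7.64, -15.18, -22.72, -30.26, -37.8]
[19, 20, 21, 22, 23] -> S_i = 19 + 1*i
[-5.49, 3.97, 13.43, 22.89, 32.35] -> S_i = -5.49 + 9.46*i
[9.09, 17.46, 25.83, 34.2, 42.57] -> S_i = 9.09 + 8.37*i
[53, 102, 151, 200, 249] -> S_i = 53 + 49*i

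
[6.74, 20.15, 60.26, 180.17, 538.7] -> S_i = 6.74*2.99^i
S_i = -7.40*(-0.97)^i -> [-7.4, 7.18, -6.96, 6.75, -6.55]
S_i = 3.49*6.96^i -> [3.49, 24.29, 169.06, 1176.67, 8189.59]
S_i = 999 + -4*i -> [999, 995, 991, 987, 983]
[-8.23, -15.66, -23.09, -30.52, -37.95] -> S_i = -8.23 + -7.43*i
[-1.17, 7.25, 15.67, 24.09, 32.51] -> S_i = -1.17 + 8.42*i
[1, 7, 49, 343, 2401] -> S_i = 1*7^i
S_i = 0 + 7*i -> [0, 7, 14, 21, 28]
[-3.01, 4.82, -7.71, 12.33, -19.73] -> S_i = -3.01*(-1.60)^i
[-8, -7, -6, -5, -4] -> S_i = -8 + 1*i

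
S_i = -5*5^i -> [-5, -25, -125, -625, -3125]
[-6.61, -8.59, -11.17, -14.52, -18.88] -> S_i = -6.61*1.30^i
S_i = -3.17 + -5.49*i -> [-3.17, -8.66, -14.15, -19.64, -25.13]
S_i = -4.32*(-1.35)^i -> [-4.32, 5.83, -7.87, 10.63, -14.35]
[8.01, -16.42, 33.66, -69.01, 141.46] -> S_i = 8.01*(-2.05)^i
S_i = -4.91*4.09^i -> [-4.91, -20.08, -82.13, -335.93, -1373.96]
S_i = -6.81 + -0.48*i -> [-6.81, -7.29, -7.77, -8.25, -8.73]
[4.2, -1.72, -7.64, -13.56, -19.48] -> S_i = 4.20 + -5.92*i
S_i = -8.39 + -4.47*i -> [-8.39, -12.86, -17.33, -21.8, -26.27]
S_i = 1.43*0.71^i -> [1.43, 1.02, 0.72, 0.51, 0.36]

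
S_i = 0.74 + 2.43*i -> [0.74, 3.17, 5.6, 8.03, 10.46]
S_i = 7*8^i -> [7, 56, 448, 3584, 28672]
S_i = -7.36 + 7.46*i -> [-7.36, 0.1, 7.56, 15.02, 22.48]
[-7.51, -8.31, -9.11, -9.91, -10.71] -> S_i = -7.51 + -0.80*i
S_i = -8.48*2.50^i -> [-8.48, -21.2, -53.0, -132.5, -331.25]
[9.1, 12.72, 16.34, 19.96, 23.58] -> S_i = 9.10 + 3.62*i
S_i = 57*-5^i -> [57, -285, 1425, -7125, 35625]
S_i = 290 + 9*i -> [290, 299, 308, 317, 326]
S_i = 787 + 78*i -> [787, 865, 943, 1021, 1099]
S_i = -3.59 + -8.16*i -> [-3.59, -11.75, -19.91, -28.07, -36.23]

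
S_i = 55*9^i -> [55, 495, 4455, 40095, 360855]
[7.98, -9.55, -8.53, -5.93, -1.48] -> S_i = Random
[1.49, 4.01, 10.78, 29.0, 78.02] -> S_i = 1.49*2.69^i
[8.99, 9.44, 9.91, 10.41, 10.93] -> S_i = 8.99*1.05^i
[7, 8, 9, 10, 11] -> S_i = 7 + 1*i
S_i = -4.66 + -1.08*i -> [-4.66, -5.74, -6.82, -7.9, -8.98]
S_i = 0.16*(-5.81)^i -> [0.16, -0.93, 5.4, -31.38, 182.32]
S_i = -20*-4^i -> [-20, 80, -320, 1280, -5120]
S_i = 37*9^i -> [37, 333, 2997, 26973, 242757]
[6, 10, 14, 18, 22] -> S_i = 6 + 4*i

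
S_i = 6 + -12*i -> [6, -6, -18, -30, -42]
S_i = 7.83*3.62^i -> [7.83, 28.34, 102.61, 371.44, 1344.61]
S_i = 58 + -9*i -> [58, 49, 40, 31, 22]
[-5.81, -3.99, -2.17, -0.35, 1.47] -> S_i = -5.81 + 1.82*i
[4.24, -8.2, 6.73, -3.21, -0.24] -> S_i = Random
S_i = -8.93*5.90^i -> [-8.93, -52.69, -310.85, -1834.03, -10820.8]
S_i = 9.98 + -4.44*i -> [9.98, 5.54, 1.1, -3.34, -7.78]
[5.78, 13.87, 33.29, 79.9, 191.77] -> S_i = 5.78*2.40^i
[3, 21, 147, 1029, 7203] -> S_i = 3*7^i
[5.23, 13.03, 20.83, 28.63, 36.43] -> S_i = 5.23 + 7.80*i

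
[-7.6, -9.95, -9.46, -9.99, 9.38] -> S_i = Random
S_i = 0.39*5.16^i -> [0.39, 2.01, 10.38, 53.58, 276.48]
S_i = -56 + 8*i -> [-56, -48, -40, -32, -24]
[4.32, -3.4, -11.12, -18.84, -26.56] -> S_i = 4.32 + -7.72*i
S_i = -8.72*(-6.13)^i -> [-8.72, 53.45, -327.67, 2008.62, -12312.84]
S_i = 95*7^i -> [95, 665, 4655, 32585, 228095]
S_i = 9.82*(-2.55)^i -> [9.82, -25.04, 63.85, -162.83, 415.21]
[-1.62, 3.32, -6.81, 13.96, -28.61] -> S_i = -1.62*(-2.05)^i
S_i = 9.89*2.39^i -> [9.89, 23.64, 56.49, 135.02, 322.69]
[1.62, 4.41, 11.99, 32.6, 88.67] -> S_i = 1.62*2.72^i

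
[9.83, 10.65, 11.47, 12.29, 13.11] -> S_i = 9.83 + 0.82*i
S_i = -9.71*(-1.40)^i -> [-9.71, 13.59, -19.03, 26.64, -37.3]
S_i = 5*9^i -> [5, 45, 405, 3645, 32805]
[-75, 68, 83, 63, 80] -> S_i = Random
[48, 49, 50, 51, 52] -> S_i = 48 + 1*i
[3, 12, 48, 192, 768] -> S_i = 3*4^i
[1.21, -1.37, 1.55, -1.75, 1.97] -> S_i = 1.21*(-1.13)^i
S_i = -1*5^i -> [-1, -5, -25, -125, -625]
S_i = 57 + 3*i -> [57, 60, 63, 66, 69]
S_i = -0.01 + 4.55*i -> [-0.01, 4.54, 9.09, 13.64, 18.19]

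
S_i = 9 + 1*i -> [9, 10, 11, 12, 13]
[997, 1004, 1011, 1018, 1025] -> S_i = 997 + 7*i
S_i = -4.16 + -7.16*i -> [-4.16, -11.32, -18.48, -25.64, -32.8]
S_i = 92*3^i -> [92, 276, 828, 2484, 7452]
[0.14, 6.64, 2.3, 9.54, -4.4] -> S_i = Random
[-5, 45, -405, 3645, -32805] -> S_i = -5*-9^i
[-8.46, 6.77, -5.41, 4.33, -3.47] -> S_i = -8.46*(-0.80)^i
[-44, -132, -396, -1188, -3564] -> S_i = -44*3^i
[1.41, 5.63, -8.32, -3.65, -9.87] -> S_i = Random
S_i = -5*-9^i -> [-5, 45, -405, 3645, -32805]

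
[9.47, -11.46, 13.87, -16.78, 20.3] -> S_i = 9.47*(-1.21)^i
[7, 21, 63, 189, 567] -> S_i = 7*3^i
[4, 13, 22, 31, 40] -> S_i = 4 + 9*i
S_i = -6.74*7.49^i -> [-6.74, -50.48, -378.11, -2832.08, -21212.27]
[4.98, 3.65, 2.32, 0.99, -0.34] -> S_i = 4.98 + -1.33*i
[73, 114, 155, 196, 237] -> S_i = 73 + 41*i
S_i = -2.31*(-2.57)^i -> [-2.31, 5.94, -15.26, 39.21, -100.77]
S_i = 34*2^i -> [34, 68, 136, 272, 544]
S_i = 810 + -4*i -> [810, 806, 802, 798, 794]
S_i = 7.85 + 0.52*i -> [7.85, 8.37, 8.89, 9.41, 9.93]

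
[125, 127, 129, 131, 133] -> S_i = 125 + 2*i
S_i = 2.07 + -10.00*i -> [2.07, -7.93, -17.93, -27.93, -37.93]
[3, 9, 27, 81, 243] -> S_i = 3*3^i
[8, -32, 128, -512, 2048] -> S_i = 8*-4^i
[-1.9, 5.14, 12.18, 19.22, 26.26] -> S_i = -1.90 + 7.04*i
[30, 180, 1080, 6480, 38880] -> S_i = 30*6^i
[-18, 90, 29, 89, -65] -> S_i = Random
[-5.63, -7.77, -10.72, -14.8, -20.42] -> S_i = -5.63*1.38^i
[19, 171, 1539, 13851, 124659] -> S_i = 19*9^i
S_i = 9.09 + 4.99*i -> [9.09, 14.08, 19.07, 24.06, 29.05]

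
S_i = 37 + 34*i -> [37, 71, 105, 139, 173]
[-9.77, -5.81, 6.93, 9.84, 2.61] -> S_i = Random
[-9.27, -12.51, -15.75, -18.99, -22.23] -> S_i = -9.27 + -3.24*i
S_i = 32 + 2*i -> [32, 34, 36, 38, 40]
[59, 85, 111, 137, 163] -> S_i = 59 + 26*i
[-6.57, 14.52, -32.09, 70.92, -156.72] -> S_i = -6.57*(-2.21)^i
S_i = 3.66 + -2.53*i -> [3.66, 1.13, -1.4, -3.93, -6.46]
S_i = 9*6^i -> [9, 54, 324, 1944, 11664]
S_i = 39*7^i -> [39, 273, 1911, 13377, 93639]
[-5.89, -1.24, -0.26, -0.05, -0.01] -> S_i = -5.89*0.21^i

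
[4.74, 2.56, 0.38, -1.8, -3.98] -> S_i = 4.74 + -2.18*i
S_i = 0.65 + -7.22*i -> [0.65, -6.57, -13.79, -21.01, -28.23]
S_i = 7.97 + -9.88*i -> [7.97, -1.91, -11.79, -21.67, -31.55]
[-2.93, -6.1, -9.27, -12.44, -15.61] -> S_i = -2.93 + -3.17*i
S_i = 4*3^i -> [4, 12, 36, 108, 324]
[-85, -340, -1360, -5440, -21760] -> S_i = -85*4^i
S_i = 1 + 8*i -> [1, 9, 17, 25, 33]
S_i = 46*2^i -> [46, 92, 184, 368, 736]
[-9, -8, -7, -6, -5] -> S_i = -9 + 1*i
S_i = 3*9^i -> [3, 27, 243, 2187, 19683]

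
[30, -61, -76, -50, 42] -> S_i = Random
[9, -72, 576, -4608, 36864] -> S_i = 9*-8^i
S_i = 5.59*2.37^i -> [5.59, 13.25, 31.4, 74.41, 176.36]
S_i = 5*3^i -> [5, 15, 45, 135, 405]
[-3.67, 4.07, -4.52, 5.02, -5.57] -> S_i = -3.67*(-1.11)^i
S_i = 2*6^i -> [2, 12, 72, 432, 2592]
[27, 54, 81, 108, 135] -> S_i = 27 + 27*i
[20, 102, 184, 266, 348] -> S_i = 20 + 82*i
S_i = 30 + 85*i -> [30, 115, 200, 285, 370]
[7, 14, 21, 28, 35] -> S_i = 7 + 7*i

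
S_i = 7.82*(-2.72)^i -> [7.82, -21.27, 57.86, -157.37, 428.04]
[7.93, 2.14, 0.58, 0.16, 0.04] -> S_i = 7.93*0.27^i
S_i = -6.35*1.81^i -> [-6.35, -11.49, -20.8, -37.65, -68.15]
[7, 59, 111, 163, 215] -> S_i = 7 + 52*i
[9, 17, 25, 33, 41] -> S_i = 9 + 8*i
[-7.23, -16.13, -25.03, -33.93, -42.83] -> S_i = -7.23 + -8.90*i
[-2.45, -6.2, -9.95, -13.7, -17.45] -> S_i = -2.45 + -3.75*i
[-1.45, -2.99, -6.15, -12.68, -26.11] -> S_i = -1.45*2.06^i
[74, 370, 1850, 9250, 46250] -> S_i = 74*5^i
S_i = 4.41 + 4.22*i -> [4.41, 8.63, 12.85, 17.07, 21.29]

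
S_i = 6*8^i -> [6, 48, 384, 3072, 24576]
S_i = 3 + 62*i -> [3, 65, 127, 189, 251]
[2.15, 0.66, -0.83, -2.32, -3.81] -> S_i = 2.15 + -1.49*i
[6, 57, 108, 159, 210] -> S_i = 6 + 51*i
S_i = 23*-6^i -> [23, -138, 828, -4968, 29808]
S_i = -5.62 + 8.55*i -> [-5.62, 2.93, 11.48, 20.03, 28.58]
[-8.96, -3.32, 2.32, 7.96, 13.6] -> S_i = -8.96 + 5.64*i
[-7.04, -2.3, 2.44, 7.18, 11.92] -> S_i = -7.04 + 4.74*i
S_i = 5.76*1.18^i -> [5.76, 6.8, 8.02, 9.46, 11.17]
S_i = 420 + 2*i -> [420, 422, 424, 426, 428]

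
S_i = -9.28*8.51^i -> [-9.28, -78.97, -672.06, -5719.22, -48670.55]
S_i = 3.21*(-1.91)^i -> [3.21, -6.13, 11.71, -22.37, 42.72]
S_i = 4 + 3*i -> [4, 7, 10, 13, 16]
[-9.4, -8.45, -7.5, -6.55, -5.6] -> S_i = -9.40 + 0.95*i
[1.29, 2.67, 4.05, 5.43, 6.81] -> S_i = 1.29 + 1.38*i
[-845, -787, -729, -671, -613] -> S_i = -845 + 58*i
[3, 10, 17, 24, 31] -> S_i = 3 + 7*i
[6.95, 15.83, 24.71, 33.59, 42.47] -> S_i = 6.95 + 8.88*i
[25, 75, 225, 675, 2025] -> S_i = 25*3^i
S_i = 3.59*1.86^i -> [3.59, 6.68, 12.42, 23.1, 42.97]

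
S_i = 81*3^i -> [81, 243, 729, 2187, 6561]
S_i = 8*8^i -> [8, 64, 512, 4096, 32768]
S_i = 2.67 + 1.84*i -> [2.67, 4.51, 6.35, 8.19, 10.03]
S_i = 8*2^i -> [8, 16, 32, 64, 128]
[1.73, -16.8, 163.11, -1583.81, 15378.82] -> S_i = 1.73*(-9.71)^i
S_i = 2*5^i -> [2, 10, 50, 250, 1250]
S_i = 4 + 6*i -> [4, 10, 16, 22, 28]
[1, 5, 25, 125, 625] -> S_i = 1*5^i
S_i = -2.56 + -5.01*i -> [-2.56, -7.57, -12.58, -17.59, -22.6]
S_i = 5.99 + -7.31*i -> [5.99, -1.32, -8.63, -15.94, -23.25]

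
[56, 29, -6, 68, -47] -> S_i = Random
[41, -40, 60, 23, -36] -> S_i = Random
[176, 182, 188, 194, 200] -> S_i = 176 + 6*i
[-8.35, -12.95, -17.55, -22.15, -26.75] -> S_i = -8.35 + -4.60*i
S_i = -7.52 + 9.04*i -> [-7.52, 1.52, 10.56, 19.6, 28.64]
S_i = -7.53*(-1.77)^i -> [-7.53, 13.33, -23.59, 41.76, -73.91]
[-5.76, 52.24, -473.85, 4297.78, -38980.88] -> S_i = -5.76*(-9.07)^i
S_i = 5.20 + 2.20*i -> [5.2, 7.4, 9.6, 11.8, 14.0]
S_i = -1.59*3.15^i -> [-1.59, -5.01, -15.78, -49.7, -156.55]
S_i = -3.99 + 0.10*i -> [-3.99, -3.89, -3.79, -3.69, -3.59]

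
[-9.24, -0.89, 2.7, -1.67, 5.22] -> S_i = Random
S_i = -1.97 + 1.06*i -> [-1.97, -0.91, 0.15, 1.21, 2.27]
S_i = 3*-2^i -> [3, -6, 12, -24, 48]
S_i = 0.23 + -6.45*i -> [0.23, -6.22, -12.67, -19.12, -25.57]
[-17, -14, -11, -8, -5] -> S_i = -17 + 3*i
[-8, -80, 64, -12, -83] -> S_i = Random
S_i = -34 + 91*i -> [-34, 57, 148, 239, 330]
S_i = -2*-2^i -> [-2, 4, -8, 16, -32]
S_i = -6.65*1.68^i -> [-6.65, -11.17, -18.77, -31.53, -52.97]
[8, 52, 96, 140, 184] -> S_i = 8 + 44*i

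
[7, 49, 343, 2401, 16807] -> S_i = 7*7^i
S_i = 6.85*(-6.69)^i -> [6.85, -45.83, 306.58, -2051.02, 13721.29]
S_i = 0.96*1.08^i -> [0.96, 1.04, 1.12, 1.21, 1.31]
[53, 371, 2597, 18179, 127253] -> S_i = 53*7^i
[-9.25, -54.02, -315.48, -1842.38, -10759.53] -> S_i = -9.25*5.84^i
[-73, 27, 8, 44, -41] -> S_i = Random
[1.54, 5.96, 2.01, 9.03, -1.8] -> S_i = Random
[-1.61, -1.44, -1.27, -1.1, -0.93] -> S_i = -1.61 + 0.17*i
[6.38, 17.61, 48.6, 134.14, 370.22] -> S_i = 6.38*2.76^i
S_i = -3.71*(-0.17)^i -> [-3.71, 0.63, -0.11, 0.02, -0.0]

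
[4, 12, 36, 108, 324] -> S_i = 4*3^i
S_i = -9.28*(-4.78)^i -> [-9.28, 44.36, -212.03, 1013.52, -4844.62]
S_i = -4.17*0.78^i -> [-4.17, -3.25, -2.54, -1.98, -1.54]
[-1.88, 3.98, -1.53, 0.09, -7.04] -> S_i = Random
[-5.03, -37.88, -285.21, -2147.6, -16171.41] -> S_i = -5.03*7.53^i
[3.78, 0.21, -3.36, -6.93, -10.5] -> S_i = 3.78 + -3.57*i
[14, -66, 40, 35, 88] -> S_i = Random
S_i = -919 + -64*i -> [-919, -983, -1047, -1111, -1175]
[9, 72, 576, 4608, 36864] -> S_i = 9*8^i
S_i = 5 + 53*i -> [5, 58, 111, 164, 217]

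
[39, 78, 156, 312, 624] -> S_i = 39*2^i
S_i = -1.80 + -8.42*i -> [-1.8, -10.22, -18.64, -27.06, -35.48]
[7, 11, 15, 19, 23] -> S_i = 7 + 4*i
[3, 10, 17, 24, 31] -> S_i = 3 + 7*i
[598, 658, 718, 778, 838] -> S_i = 598 + 60*i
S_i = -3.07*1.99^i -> [-3.07, -6.11, -12.16, -24.19, -48.14]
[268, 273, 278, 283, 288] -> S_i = 268 + 5*i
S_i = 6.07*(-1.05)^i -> [6.07, -6.37, 6.69, -7.03, 7.38]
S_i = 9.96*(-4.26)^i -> [9.96, -42.43, 180.75, -770.0, 3280.18]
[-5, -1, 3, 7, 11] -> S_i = -5 + 4*i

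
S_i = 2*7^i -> [2, 14, 98, 686, 4802]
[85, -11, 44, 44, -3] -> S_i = Random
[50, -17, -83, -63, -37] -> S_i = Random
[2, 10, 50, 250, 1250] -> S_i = 2*5^i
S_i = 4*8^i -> [4, 32, 256, 2048, 16384]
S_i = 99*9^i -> [99, 891, 8019, 72171, 649539]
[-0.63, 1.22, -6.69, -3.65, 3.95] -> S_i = Random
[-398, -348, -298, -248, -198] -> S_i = -398 + 50*i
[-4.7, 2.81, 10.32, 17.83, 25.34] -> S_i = -4.70 + 7.51*i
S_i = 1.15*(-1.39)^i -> [1.15, -1.6, 2.22, -3.09, 4.29]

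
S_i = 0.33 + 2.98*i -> [0.33, 3.31, 6.29, 9.27, 12.25]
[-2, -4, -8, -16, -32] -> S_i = -2*2^i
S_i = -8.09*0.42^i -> [-8.09, -3.4, -1.43, -0.6, -0.25]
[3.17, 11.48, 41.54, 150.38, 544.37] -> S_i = 3.17*3.62^i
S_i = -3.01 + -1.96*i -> [-3.01, -4.97, -6.93, -8.89, -10.85]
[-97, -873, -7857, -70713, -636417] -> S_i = -97*9^i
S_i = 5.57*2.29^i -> [5.57, 12.76, 29.21, 66.89, 153.18]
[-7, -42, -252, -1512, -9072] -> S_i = -7*6^i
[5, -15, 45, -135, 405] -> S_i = 5*-3^i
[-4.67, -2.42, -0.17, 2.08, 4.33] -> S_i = -4.67 + 2.25*i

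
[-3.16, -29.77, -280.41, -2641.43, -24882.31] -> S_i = -3.16*9.42^i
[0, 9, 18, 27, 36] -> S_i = 0 + 9*i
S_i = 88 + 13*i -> [88, 101, 114, 127, 140]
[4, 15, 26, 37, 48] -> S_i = 4 + 11*i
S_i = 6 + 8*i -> [6, 14, 22, 30, 38]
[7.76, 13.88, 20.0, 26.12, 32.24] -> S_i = 7.76 + 6.12*i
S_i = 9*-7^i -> [9, -63, 441, -3087, 21609]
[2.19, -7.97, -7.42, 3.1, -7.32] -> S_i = Random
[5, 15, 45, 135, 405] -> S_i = 5*3^i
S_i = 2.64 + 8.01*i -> [2.64, 10.65, 18.66, 26.67, 34.68]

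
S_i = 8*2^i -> [8, 16, 32, 64, 128]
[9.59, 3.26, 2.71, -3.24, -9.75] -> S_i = Random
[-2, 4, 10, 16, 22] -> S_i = -2 + 6*i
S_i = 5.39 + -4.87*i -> [5.39, 0.52, -4.35, -9.22, -14.09]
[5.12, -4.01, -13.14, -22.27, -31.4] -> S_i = 5.12 + -9.13*i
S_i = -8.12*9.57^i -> [-8.12, -77.71, -743.67, -7116.92, -68108.89]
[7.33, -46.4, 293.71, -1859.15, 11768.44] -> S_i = 7.33*(-6.33)^i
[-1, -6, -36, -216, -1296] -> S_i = -1*6^i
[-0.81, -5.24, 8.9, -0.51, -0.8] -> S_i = Random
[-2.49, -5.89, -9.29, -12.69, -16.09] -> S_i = -2.49 + -3.40*i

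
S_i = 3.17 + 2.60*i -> [3.17, 5.77, 8.37, 10.97, 13.57]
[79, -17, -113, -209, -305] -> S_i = 79 + -96*i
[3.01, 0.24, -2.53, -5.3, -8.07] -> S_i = 3.01 + -2.77*i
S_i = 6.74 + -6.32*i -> [6.74, 0.42, -5.9, -12.22, -18.54]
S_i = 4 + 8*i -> [4, 12, 20, 28, 36]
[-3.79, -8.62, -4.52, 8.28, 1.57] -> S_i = Random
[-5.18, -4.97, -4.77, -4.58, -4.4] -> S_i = -5.18*0.96^i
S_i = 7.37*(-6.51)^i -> [7.37, -47.98, 312.34, -2033.34, 13237.06]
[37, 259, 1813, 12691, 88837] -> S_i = 37*7^i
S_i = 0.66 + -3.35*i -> [0.66, -2.69, -6.04, -9.39, -12.74]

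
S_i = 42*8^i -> [42, 336, 2688, 21504, 172032]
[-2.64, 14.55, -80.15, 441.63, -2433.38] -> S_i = -2.64*(-5.51)^i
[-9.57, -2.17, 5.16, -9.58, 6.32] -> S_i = Random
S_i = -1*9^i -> [-1, -9, -81, -729, -6561]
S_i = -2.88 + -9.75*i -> [-2.88, -12.63, -22.38, -32.13, -41.88]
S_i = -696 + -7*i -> [-696, -703, -710, -717, -724]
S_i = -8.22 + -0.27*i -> [-8.22, -8.49, -8.76, -9.03, -9.3]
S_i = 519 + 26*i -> [519, 545, 571, 597, 623]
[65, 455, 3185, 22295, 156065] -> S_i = 65*7^i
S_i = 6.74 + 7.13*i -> [6.74, 13.87, 21.0, 28.13, 35.26]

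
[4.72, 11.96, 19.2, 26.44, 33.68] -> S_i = 4.72 + 7.24*i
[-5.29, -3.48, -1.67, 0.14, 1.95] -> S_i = -5.29 + 1.81*i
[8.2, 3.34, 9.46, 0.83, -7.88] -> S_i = Random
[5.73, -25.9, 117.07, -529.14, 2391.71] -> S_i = 5.73*(-4.52)^i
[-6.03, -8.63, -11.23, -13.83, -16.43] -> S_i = -6.03 + -2.60*i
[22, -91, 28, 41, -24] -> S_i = Random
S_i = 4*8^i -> [4, 32, 256, 2048, 16384]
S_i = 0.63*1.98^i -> [0.63, 1.25, 2.47, 4.89, 9.68]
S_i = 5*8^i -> [5, 40, 320, 2560, 20480]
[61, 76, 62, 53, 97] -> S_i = Random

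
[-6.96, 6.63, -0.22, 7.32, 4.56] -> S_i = Random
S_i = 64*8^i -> [64, 512, 4096, 32768, 262144]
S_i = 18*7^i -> [18, 126, 882, 6174, 43218]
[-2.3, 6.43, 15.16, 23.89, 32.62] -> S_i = -2.30 + 8.73*i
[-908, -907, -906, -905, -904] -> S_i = -908 + 1*i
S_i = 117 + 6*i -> [117, 123, 129, 135, 141]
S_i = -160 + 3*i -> [-160, -157, -154, -151, -148]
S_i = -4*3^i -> [-4, -12, -36, -108, -324]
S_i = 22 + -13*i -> [22, 9, -4, -17, -30]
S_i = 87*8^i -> [87, 696, 5568, 44544, 356352]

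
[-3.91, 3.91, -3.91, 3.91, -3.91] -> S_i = -3.91*(-1.00)^i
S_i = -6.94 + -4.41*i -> [-6.94, -11.35, -15.76, -20.17, -24.58]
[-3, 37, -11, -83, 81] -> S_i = Random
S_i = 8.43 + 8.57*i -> [8.43, 17.0, 25.57, 34.14, 42.71]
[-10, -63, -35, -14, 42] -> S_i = Random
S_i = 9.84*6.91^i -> [9.84, 67.99, 469.84, 3246.6, 22434.03]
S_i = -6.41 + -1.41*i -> [-6.41, -7.82, -9.23, -10.64, -12.05]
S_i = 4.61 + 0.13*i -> [4.61, 4.74, 4.87, 5.0, 5.13]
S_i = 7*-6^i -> [7, -42, 252, -1512, 9072]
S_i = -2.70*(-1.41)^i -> [-2.7, 3.81, -5.37, 7.57, -10.67]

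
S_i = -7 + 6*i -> [-7, -1, 5, 11, 17]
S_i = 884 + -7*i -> [884, 877, 870, 863, 856]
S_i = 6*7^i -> [6, 42, 294, 2058, 14406]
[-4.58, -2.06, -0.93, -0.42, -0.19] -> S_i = -4.58*0.45^i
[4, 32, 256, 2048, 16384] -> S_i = 4*8^i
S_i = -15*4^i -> [-15, -60, -240, -960, -3840]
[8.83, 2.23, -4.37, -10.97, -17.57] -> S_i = 8.83 + -6.60*i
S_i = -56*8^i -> [-56, -448, -3584, -28672, -229376]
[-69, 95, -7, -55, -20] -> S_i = Random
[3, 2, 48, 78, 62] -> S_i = Random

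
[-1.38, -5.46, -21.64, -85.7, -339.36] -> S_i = -1.38*3.96^i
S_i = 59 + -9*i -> [59, 50, 41, 32, 23]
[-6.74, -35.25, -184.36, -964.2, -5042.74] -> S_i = -6.74*5.23^i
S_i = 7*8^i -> [7, 56, 448, 3584, 28672]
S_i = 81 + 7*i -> [81, 88, 95, 102, 109]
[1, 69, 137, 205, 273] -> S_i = 1 + 68*i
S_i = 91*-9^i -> [91, -819, 7371, -66339, 597051]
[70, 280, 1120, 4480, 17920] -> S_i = 70*4^i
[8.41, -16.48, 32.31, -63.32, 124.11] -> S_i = 8.41*(-1.96)^i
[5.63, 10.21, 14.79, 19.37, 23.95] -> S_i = 5.63 + 4.58*i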